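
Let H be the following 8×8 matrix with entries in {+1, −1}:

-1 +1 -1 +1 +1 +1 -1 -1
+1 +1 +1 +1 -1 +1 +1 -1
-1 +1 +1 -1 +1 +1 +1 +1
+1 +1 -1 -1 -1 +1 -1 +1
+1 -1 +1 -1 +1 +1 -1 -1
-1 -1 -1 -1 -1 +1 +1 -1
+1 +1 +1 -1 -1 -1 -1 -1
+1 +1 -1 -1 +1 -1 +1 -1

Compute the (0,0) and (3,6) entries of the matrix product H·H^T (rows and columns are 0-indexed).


Row 0 of H: [-1, 1, -1, 1, 1, 1, -1, -1].
Row 3 of H: [1, 1, -1, -1, -1, 1, -1, 1].
Row 6 of H: [1, 1, 1, -1, -1, -1, -1, -1].
(H·H^T)[0][0] = Σ_j H[0][j]·H[0][j] = (-1)² + (1)² + (-1)² + (1)² + (1)² + (1)² + (-1)² + (-1)² = 1 + 1 + 1 + 1 + 1 + 1 + 1 + 1 = 8.
(H·H^T)[3][6] = Σ_j H[3][j]·H[6][j] = (1)·(1) + (1)·(1) + (-1)·(1) + (-1)·(-1) + (-1)·(-1) + (1)·(-1) + (-1)·(-1) + (1)·(-1) = 1 + 1 + -1 + 1 + 1 + -1 + 1 + -1 = 2.
Rows 3 and 6 are not orthogonal (dot product = 2 ≠ 0), so H is not a Hadamard matrix.

(0,0) entry = 8; (3,6) entry = 2.


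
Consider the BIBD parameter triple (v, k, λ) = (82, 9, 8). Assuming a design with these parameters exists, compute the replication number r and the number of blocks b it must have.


Any 2-(v, k, λ) BIBD satisfies two necessary conditions:
  (i)  Each point sits in r blocks, and counting incidences through any fixed point gives r(k − 1) = λ(v − 1), so r = λ(v − 1)/(k − 1).
  (ii) Total incidences bk = vr, so b = vr/k.
Step 1: r = λ(v − 1)/(k − 1) = 8·(82 − 1)/(9 − 1) = 8·81/8 = 648/8 = 81.
Step 2: b = vr/k = 82·81/9 = 6642/9 = 738.
Check integrality: r = 81 ∈ Z ✓, b = 738 ∈ Z ✓.
(These identities are necessary conditions: they determine r and b for any design with these parameters, but do not by themselves prove that one exists.)

r = 81, b = 738.


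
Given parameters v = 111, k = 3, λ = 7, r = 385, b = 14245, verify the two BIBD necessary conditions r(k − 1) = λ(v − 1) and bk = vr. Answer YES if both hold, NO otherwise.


Condition (i): r(k − 1) = 385·2 = 770; λ(v − 1) = 7·110 = 770. Match? YES.
Condition (ii): bk = 14245·3 = 42735; vr = 111·385 = 42735. Match? YES.
Both conditions hold? YES.

YES


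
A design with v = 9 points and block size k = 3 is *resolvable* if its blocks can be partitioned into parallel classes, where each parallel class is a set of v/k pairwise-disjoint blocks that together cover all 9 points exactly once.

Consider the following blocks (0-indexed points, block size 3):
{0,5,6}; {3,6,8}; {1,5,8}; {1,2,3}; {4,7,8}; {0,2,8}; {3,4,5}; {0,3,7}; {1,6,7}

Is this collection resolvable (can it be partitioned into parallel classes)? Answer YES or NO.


v = 9, block size k = 3, number of blocks = 9.
For resolvability, blocks must partition into parallel classes of size v/k = 3.
Total blocks must therefore be a multiple of 3: 9 = 3·3 + 0 ⇒ divisible ✓.
Consider block {3,6,8}. It intersects every other block in the collection, so no parallel class of size 3 can contain it.
Since every block must belong to some parallel class in a resolution, the collection cannot be partitioned into parallel classes.
Resolvable? NO.

NO


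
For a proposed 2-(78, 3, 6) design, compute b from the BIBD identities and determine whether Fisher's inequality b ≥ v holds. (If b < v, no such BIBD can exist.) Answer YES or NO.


b = λv(v − 1)/(k(k − 1)) = 6·78·77/(3·2) = 36036/6 = 6006.
Compare with v = 78: b ≥ v, so Fisher's inequality holds.

YES


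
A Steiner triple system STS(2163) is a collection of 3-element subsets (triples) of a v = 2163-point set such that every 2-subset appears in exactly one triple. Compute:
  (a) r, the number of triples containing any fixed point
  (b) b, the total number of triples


An STS(v) is a 2-(v, 3, 1) BIBD: block size k = 3, λ = 1.
Replication: r(k − 1) = λ(v − 1) ⇒ r·2 = 2163 − 1 = 2162 ⇒ r = 1081.
Block count: bk = vr ⇒ b·3 = 2163·1081 = 2338203 ⇒ b = 779401.

r = 1081, b = 779401.


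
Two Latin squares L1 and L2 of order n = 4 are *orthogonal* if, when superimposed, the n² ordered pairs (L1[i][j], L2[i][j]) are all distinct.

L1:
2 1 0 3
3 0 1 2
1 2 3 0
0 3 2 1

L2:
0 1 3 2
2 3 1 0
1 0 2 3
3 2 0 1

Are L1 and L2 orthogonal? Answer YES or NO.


Form the n² = 16 superimposed pairs (L1[i][j], L2[i][j]), row by row (rows and columns indexed from 0):
row 0: (2,0) (1,1) (0,3) (3,2)
row 1: (3,2) (0,3) (1,1) (2,0)
row 2: (1,1) (2,0) (3,2) (0,3)
row 3: (0,3) (3,2) (2,0) (1,1)
Orthogonality requires all 16 pairs distinct.
But the pair (3,2) repeats: cell (0,3) has L1 = 3, L2 = 2, and cell (1,0) has L1 = 3, L2 = 2.
A repeated pair means some other pair never occurs (only 4 distinct pairs out of 16), so the squares are not orthogonal.
Conclusion: NO.

NO


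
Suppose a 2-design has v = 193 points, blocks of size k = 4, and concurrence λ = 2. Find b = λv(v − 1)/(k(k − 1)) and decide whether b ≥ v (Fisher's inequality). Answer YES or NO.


b = λv(v − 1)/(k(k − 1)) = 2·193·192/(4·3) = 74112/12 = 6176.
Compare with v = 193: b ≥ v, so Fisher's inequality holds.

YES


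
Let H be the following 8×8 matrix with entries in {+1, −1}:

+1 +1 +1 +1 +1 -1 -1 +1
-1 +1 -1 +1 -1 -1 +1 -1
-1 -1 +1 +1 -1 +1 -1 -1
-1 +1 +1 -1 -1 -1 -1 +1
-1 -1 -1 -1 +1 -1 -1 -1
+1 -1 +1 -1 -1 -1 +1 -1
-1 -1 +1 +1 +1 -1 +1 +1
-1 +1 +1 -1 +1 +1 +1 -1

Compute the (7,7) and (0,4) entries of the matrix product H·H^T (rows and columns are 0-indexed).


Row 0 of H: [1, 1, 1, 1, 1, -1, -1, 1].
Row 4 of H: [-1, -1, -1, -1, 1, -1, -1, -1].
Row 7 of H: [-1, 1, 1, -1, 1, 1, 1, -1].
(H·H^T)[7][7] = Σ_j H[7][j]·H[7][j] = (-1)² + (1)² + (1)² + (-1)² + (1)² + (1)² + (1)² + (-1)² = 1 + 1 + 1 + 1 + 1 + 1 + 1 + 1 = 8.
(H·H^T)[0][4] = Σ_j H[0][j]·H[4][j] = (1)·(-1) + (1)·(-1) + (1)·(-1) + (1)·(-1) + (1)·(1) + (-1)·(-1) + (-1)·(-1) + (1)·(-1) = -1 + -1 + -1 + -1 + 1 + 1 + 1 + -1 = -2.
Rows 0 and 4 are not orthogonal (dot product = -2 ≠ 0), so H is not a Hadamard matrix.

(7,7) entry = 8; (0,4) entry = -2.


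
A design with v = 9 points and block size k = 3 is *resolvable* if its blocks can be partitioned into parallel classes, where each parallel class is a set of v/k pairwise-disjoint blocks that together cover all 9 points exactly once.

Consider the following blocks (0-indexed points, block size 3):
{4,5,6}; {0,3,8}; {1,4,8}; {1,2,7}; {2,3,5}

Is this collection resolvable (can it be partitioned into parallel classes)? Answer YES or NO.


v = 9, block size k = 3, number of blocks = 5.
For resolvability, blocks must partition into parallel classes of size v/k = 3.
Total blocks must therefore be a multiple of 3: 5 = 3·1 + 2 ⇒ not divisible ✗.
Resolvable? NO.

NO


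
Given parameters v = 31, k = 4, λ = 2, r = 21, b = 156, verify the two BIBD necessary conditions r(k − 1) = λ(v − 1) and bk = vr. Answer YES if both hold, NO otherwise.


Condition (i): r(k − 1) = 21·3 = 63; λ(v − 1) = 2·30 = 60. Match? NO.
Condition (ii): bk = 156·4 = 624; vr = 31·21 = 651. Match? NO.
Both conditions hold? NO.

NO


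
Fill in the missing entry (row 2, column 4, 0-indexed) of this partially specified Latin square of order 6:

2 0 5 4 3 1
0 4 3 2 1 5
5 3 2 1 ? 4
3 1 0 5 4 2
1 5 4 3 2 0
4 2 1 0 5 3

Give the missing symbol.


Row 2 contains symbols [1, 2, 3, 4, 5] — missing [0].
Column 4 contains symbols [1, 2, 3, 4, 5] — missing [0].
The missing symbol must appear in both missing sets; intersection = [0].
Therefore the hidden value is 0.

Missing value = 0.


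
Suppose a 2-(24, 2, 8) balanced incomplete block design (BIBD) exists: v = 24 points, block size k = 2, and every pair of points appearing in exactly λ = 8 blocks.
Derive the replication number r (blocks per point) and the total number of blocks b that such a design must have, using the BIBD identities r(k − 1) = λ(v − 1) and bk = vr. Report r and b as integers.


Any 2-(v, k, λ) BIBD satisfies two necessary conditions:
  (i)  Each point sits in r blocks, and counting incidences through any fixed point gives r(k − 1) = λ(v − 1), so r = λ(v − 1)/(k − 1).
  (ii) Total incidences bk = vr, so b = vr/k.
Step 1: r = λ(v − 1)/(k − 1) = 8·(24 − 1)/(2 − 1) = 8·23/1 = 184/1 = 184.
Step 2: b = vr/k = 24·184/2 = 4416/2 = 2208.
Check integrality: r = 184 ∈ Z ✓, b = 2208 ∈ Z ✓.
(These identities are necessary conditions: they determine r and b for any design with these parameters, but do not by themselves prove that one exists.)

r = 184, b = 2208.


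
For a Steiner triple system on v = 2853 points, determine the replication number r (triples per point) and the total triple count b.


An STS(v) is a 2-(v, 3, 1) BIBD: block size k = 3, λ = 1.
Replication: r(k − 1) = λ(v − 1) ⇒ r·2 = 2853 − 1 = 2852 ⇒ r = 1426.
Block count: bk = vr ⇒ b·3 = 2853·1426 = 4068378 ⇒ b = 1356126.

r = 1426, b = 1356126.


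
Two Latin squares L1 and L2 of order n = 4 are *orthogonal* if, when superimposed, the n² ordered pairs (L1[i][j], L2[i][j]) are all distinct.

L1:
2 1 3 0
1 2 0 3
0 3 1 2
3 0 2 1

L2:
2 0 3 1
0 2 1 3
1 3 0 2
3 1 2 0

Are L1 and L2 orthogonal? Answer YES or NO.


Form the n² = 16 superimposed pairs (L1[i][j], L2[i][j]), row by row (rows and columns indexed from 0):
row 0: (2,2) (1,0) (3,3) (0,1)
row 1: (1,0) (2,2) (0,1) (3,3)
row 2: (0,1) (3,3) (1,0) (2,2)
row 3: (3,3) (0,1) (2,2) (1,0)
Orthogonality requires all 16 pairs distinct.
But the pair (1,0) repeats: cell (0,1) has L1 = 1, L2 = 0, and cell (1,0) has L1 = 1, L2 = 0.
A repeated pair means some other pair never occurs (only 4 distinct pairs out of 16), so the squares are not orthogonal.
Conclusion: NO.

NO


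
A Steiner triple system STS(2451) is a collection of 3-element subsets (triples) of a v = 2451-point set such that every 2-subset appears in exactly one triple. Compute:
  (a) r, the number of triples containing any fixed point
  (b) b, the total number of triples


An STS(v) is a 2-(v, 3, 1) BIBD: block size k = 3, λ = 1.
Replication: r(k − 1) = λ(v − 1) ⇒ r·2 = 2451 − 1 = 2450 ⇒ r = 1225.
Block count: b = v(v − 1)/6 = 2451·2450/6 = 6004950/6 = 1000825.

r = 1225, b = 1000825.


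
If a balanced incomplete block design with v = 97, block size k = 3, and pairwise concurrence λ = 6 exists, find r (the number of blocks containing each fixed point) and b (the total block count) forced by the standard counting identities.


Any 2-(v, k, λ) BIBD satisfies two necessary conditions:
  (i)  Each point sits in r blocks, and counting incidences through any fixed point gives r(k − 1) = λ(v − 1), so r = λ(v − 1)/(k − 1).
  (ii) Total incidences bk = vr, so b = vr/k.
Step 1: r = λ(v − 1)/(k − 1) = 6·(97 − 1)/(3 − 1) = 6·96/2 = 576/2 = 288.
Step 2: b = vr/k = 97·288/3 = 27936/3 = 9312.
Check integrality: r = 288 ∈ Z ✓, b = 9312 ∈ Z ✓.
(These identities are necessary conditions: they determine r and b for any design with these parameters, but do not by themselves prove that one exists.)

r = 288, b = 9312.


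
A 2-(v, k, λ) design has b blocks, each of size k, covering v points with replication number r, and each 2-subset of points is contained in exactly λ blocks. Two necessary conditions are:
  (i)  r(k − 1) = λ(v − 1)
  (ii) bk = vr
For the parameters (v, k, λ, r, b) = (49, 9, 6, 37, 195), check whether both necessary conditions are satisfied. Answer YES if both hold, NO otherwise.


Condition (i): r(k − 1) = 37·8 = 296; λ(v − 1) = 6·48 = 288. Match? NO.
Condition (ii): bk = 195·9 = 1755; vr = 49·37 = 1813. Match? NO.
Both conditions hold? NO.

NO


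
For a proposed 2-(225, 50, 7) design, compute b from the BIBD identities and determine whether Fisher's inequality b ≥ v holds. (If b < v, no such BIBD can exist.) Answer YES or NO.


r = λ(v − 1)/(k − 1) = 7·224/49 = 32.
b = vr/k = 225·32/50 = 144.
Fisher's inequality: b ≥ v ⇔ 144 ≥ 225? NO.

NO


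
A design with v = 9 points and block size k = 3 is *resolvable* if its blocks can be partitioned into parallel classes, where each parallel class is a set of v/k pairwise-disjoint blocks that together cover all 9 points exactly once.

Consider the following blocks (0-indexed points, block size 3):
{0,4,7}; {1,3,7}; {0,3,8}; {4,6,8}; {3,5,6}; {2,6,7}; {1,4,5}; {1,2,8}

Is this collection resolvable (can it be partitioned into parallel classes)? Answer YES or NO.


v = 9, block size k = 3, number of blocks = 8.
For resolvability, blocks must partition into parallel classes of size v/k = 3.
Total blocks must therefore be a multiple of 3: 8 = 3·2 + 2 ⇒ not divisible ✗.
Resolvable? NO.

NO


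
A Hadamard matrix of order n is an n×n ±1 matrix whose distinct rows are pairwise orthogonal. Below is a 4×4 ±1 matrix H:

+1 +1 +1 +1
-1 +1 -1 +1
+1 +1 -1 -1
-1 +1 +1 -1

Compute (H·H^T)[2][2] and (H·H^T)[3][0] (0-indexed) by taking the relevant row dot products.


Row 0 of H: [1, 1, 1, 1].
Row 2 of H: [1, 1, -1, -1].
Row 3 of H: [-1, 1, 1, -1].
(H·H^T)[2][2] = Σ_j H[2][j]·H[2][j] = (1)² + (1)² + (-1)² + (-1)² = 1 + 1 + 1 + 1 = 4.
(H·H^T)[3][0] = Σ_j H[3][j]·H[0][j] = (-1)·(1) + (1)·(1) + (1)·(1) + (-1)·(1) = -1 + 1 + 1 + -1 = 0.
So rows 3 and 0 are orthogonal; the diagonal entry equals n = 4.

(2,2) entry = 4; (3,0) entry = 0.


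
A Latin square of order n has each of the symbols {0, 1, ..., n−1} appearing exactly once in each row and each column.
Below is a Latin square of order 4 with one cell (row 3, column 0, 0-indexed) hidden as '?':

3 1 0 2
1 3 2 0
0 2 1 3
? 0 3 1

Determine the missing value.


Row 3 contains symbols [0, 1, 3] — missing [2].
Column 0 contains symbols [0, 1, 3] — missing [2].
The missing symbol must appear in both missing sets; intersection = [2].
Therefore the hidden value is 2.

Missing value = 2.


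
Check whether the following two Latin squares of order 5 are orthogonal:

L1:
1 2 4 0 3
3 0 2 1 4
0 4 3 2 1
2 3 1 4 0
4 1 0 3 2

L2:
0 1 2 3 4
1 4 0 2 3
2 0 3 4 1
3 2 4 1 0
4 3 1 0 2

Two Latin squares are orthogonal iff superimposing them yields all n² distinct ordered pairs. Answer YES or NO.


Form the n² = 25 superimposed pairs (L1[i][j], L2[i][j]), row by row (rows and columns indexed from 0):
row 0: (1,0) (2,1) (4,2) (0,3) (3,4)
row 1: (3,1) (0,4) (2,0) (1,2) (4,3)
row 2: (0,2) (4,0) (3,3) (2,4) (1,1)
row 3: (2,3) (3,2) (1,4) (4,1) (0,0)
row 4: (4,4) (1,3) (0,1) (3,0) (2,2)
Orthogonality requires all 25 pairs distinct.
Check by first coordinate: for each symbol s of L1, list the L2 entries in the n cells where L1 = s; they must all differ.
  L1 = 0: L2 entries (in reading order) 3, 4, 2, 0, 1 — all 5 distinct ✓
  L1 = 1: L2 entries (in reading order) 0, 2, 1, 4, 3 — all 5 distinct ✓
  L1 = 2: L2 entries (in reading order) 1, 0, 4, 3, 2 — all 5 distinct ✓
  L1 = 3: L2 entries (in reading order) 4, 1, 3, 2, 0 — all 5 distinct ✓
  L1 = 4: L2 entries (in reading order) 2, 3, 0, 1, 4 — all 5 distinct ✓
Every symbol of L1 meets every symbol of L2 exactly once, so all 25 pairs are distinct (25 of 25).
Conclusion: YES.

YES


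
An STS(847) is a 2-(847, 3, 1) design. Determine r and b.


An STS(v) is a 2-(v, 3, 1) BIBD: block size k = 3, λ = 1.
Replication: r(k − 1) = λ(v − 1) ⇒ r·2 = 847 − 1 = 846 ⇒ r = 423.
Block count: b = v(v − 1)/6 = 847·846/6 = 716562/6 = 119427.

r = 423, b = 119427.


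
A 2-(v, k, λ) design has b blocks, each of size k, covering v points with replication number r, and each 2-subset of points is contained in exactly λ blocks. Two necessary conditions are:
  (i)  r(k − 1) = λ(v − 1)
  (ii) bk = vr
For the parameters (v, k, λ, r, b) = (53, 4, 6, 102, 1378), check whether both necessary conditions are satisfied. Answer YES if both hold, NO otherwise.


Condition (i): r(k − 1) = 102·3 = 306; λ(v − 1) = 6·52 = 312. Match? NO.
Condition (ii): bk = 1378·4 = 5512; vr = 53·102 = 5406. Match? NO.
Both conditions hold? NO.

NO


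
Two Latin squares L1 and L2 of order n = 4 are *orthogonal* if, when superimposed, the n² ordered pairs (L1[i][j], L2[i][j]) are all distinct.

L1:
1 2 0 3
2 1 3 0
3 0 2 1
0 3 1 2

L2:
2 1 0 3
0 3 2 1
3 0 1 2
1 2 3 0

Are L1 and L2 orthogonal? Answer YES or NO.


Form the n² = 16 superimposed pairs (L1[i][j], L2[i][j]), row by row (rows and columns indexed from 0):
row 0: (1,2) (2,1) (0,0) (3,3)
row 1: (2,0) (1,3) (3,2) (0,1)
row 2: (3,3) (0,0) (2,1) (1,2)
row 3: (0,1) (3,2) (1,3) (2,0)
Orthogonality requires all 16 pairs distinct.
But the pair (3,3) repeats: cell (0,3) has L1 = 3, L2 = 3, and cell (2,0) has L1 = 3, L2 = 3.
A repeated pair means some other pair never occurs (only 8 distinct pairs out of 16), so the squares are not orthogonal.
Conclusion: NO.

NO


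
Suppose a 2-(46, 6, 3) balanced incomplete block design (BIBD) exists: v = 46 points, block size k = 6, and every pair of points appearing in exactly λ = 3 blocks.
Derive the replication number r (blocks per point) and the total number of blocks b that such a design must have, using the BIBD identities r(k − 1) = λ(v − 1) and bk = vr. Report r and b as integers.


Any 2-(v, k, λ) BIBD satisfies two necessary conditions:
  (i)  Each point sits in r blocks, and counting incidences through any fixed point gives r(k − 1) = λ(v − 1), so r = λ(v − 1)/(k − 1).
  (ii) Total incidences bk = vr, so b = vr/k.
Step 1: r = λ(v − 1)/(k − 1) = 3·(46 − 1)/(6 − 1) = 3·45/5 = 135/5 = 27.
Step 2: b = vr/k = 46·27/6 = 1242/6 = 207.
Check integrality: r = 27 ∈ Z ✓, b = 207 ∈ Z ✓.
(These identities are necessary conditions: they determine r and b for any design with these parameters, but do not by themselves prove that one exists.)

r = 27, b = 207.


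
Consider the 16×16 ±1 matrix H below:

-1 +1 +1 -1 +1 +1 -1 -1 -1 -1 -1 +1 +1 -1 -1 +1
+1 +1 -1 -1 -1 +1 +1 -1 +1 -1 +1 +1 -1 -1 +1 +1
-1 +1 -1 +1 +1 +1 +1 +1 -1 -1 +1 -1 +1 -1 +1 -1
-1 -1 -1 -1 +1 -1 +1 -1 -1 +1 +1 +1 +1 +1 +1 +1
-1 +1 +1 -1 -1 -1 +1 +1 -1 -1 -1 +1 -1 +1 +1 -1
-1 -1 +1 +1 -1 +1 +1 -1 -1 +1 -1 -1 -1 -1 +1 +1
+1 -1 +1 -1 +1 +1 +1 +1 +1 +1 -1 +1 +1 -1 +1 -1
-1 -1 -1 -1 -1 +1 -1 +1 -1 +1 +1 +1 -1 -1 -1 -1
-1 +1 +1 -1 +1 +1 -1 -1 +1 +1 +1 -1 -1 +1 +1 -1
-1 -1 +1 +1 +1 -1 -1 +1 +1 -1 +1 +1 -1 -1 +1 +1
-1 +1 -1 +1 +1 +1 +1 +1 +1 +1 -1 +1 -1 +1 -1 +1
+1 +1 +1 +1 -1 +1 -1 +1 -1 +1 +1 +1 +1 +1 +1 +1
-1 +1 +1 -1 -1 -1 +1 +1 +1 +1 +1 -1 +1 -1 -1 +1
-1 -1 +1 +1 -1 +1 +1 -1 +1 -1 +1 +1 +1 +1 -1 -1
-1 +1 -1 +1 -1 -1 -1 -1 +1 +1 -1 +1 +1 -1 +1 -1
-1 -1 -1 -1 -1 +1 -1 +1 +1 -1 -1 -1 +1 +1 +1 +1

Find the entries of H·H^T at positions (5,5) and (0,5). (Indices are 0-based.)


Row 0 of H: [-1, 1, 1, -1, 1, 1, -1, -1, -1, -1, -1, 1, 1, -1, -1, 1].
Row 5 of H: [-1, -1, 1, 1, -1, 1, 1, -1, -1, 1, -1, -1, -1, -1, 1, 1].
(H·H^T)[5][5] = Σ_j H[5][j]·H[5][j] = (-1)² + (-1)² + (1)² + (1)² + (-1)² + (1)² + (1)² + (-1)² + (-1)² + (1)² + (-1)² + (-1)² + (-1)² + (-1)² + (1)² + (1)² = 1 + 1 + 1 + 1 + 1 + 1 + 1 + 1 + 1 + 1 + 1 + 1 + 1 + 1 + 1 + 1 = 16.
(H·H^T)[0][5] = Σ_j H[0][j]·H[5][j] = (-1)·(-1) + (1)·(-1) + (1)·(1) + (-1)·(1) + (1)·(-1) + (1)·(1) + (-1)·(1) + (-1)·(-1) + (-1)·(-1) + (-1)·(1) + (-1)·(-1) + (1)·(-1) + (1)·(-1) + (-1)·(-1) + (-1)·(1) + (1)·(1) = 1 + -1 + 1 + -1 + -1 + 1 + -1 + 1 + 1 + -1 + 1 + -1 + -1 + 1 + -1 + 1 = 0.
So rows 0 and 5 are orthogonal; the diagonal entry equals n = 16.

(5,5) entry = 16; (0,5) entry = 0.


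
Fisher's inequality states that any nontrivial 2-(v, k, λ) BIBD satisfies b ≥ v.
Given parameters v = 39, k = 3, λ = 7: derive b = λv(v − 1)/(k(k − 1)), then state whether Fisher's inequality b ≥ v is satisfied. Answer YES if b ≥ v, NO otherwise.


r = λ(v − 1)/(k − 1) = 7·38/2 = 133.
b = vr/k = 39·133/3 = 1729.
Fisher's inequality: b ≥ v ⇔ 1729 ≥ 39? YES.

YES


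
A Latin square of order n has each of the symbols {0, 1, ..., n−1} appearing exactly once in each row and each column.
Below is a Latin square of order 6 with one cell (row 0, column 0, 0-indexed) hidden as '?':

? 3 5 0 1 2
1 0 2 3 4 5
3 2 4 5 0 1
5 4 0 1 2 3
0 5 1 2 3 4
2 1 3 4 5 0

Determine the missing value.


Row 0 contains symbols [0, 1, 2, 3, 5] — missing [4].
Column 0 contains symbols [0, 1, 2, 3, 5] — missing [4].
The missing symbol must appear in both missing sets; intersection = [4].
Therefore the hidden value is 4.

Missing value = 4.


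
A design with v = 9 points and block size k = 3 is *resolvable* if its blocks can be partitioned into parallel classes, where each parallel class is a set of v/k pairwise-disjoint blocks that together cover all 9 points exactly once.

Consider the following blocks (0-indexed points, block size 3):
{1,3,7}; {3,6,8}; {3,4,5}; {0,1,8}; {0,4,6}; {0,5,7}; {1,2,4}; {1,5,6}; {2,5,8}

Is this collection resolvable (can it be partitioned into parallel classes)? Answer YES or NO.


v = 9, block size k = 3, number of blocks = 9.
For resolvability, blocks must partition into parallel classes of size v/k = 3.
Total blocks must therefore be a multiple of 3: 9 = 3·3 + 0 ⇒ divisible ✓.
Consider block {3,4,5}. The only other block(s) in the collection disjoint from it are {0,1,8} — just 1 block(s). Any parallel class containing {3,4,5} would need 2 other blocks each disjoint from it, so no parallel class of size 3 can contain {3,4,5}.
Since every block must belong to some parallel class in a resolution, the collection cannot be partitioned into parallel classes.
Resolvable? NO.

NO


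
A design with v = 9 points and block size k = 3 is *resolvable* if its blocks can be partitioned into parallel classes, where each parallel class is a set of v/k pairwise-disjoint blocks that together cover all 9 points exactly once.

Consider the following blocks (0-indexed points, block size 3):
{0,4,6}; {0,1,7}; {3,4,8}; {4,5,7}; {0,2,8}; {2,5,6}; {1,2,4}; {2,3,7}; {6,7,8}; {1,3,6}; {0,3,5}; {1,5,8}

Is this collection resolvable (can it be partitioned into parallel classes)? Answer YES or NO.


v = 9, block size k = 3, number of blocks = 12.
For resolvability, blocks must partition into parallel classes of size v/k = 3.
Total blocks must therefore be a multiple of 3: 12 = 3·4 + 0 ⇒ divisible ✓.
Greedy packing gives 4 candidate class(es). Each should be a full parallel class (size 3, covers all 9 points).
  Class 1 (3 blocks): {0,4,6}; {2,3,7}; {1,5,8}. Points covered: [0, 1, 2, 3, 4, 5, 6, 7, 8].
  Class 2 (3 blocks): {0,1,7}; {3,4,8}; {2,5,6}. Points covered: [0, 1, 2, 3, 4, 5, 6, 7, 8].
  Class 3 (3 blocks): {4,5,7}; {0,2,8}; {1,3,6}. Points covered: [0, 1, 2, 3, 4, 5, 6, 7, 8].
  Class 4 (3 blocks): {1,2,4}; {6,7,8}; {0,3,5}. Points covered: [0, 1, 2, 3, 4, 5, 6, 7, 8].
All classes full (size 3)? YES. All classes cover every point? YES.
Resolvable? YES.

YES


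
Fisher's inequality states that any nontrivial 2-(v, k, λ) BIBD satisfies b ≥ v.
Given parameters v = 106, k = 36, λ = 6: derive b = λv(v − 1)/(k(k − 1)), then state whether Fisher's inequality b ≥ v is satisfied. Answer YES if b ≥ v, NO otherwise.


b = λv(v − 1)/(k(k − 1)) = 6·106·105/(36·35) = 66780/1260 = 53.
Compare with v = 106: b < v, so Fisher's inequality fails.

NO


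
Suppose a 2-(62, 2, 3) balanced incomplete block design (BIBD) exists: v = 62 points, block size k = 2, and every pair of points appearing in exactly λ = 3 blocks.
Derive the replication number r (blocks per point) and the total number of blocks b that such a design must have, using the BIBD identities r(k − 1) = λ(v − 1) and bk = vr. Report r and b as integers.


Any 2-(v, k, λ) BIBD satisfies two necessary conditions:
  (i)  Each point sits in r blocks, and counting incidences through any fixed point gives r(k − 1) = λ(v − 1), so r = λ(v − 1)/(k − 1).
  (ii) Total incidences bk = vr, so b = vr/k.
Step 1: r = λ(v − 1)/(k − 1) = 3·(62 − 1)/(2 − 1) = 3·61/1 = 183/1 = 183.
Step 2: b = vr/k = 62·183/2 = 11346/2 = 5673.
Check integrality: r = 183 ∈ Z ✓, b = 5673 ∈ Z ✓.
(These identities are necessary conditions: they determine r and b for any design with these parameters, but do not by themselves prove that one exists.)

r = 183, b = 5673.


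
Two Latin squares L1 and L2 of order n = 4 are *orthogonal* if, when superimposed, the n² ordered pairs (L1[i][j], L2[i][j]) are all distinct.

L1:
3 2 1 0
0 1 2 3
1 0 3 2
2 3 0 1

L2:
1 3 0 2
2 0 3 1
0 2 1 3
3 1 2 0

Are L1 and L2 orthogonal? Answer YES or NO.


Form the n² = 16 superimposed pairs (L1[i][j], L2[i][j]), row by row (rows and columns indexed from 0):
row 0: (3,1) (2,3) (1,0) (0,2)
row 1: (0,2) (1,0) (2,3) (3,1)
row 2: (1,0) (0,2) (3,1) (2,3)
row 3: (2,3) (3,1) (0,2) (1,0)
Orthogonality requires all 16 pairs distinct.
But the pair (0,2) repeats: cell (0,3) has L1 = 0, L2 = 2, and cell (1,0) has L1 = 0, L2 = 2.
A repeated pair means some other pair never occurs (only 4 distinct pairs out of 16), so the squares are not orthogonal.
Conclusion: NO.

NO


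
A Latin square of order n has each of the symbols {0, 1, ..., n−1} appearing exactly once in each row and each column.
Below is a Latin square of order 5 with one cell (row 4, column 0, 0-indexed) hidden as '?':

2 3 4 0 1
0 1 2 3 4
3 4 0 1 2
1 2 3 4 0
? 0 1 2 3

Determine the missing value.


Row 4 contains symbols [0, 1, 2, 3] — missing [4].
Column 0 contains symbols [0, 1, 2, 3] — missing [4].
The missing symbol must appear in both missing sets; intersection = [4].
Therefore the hidden value is 4.

Missing value = 4.


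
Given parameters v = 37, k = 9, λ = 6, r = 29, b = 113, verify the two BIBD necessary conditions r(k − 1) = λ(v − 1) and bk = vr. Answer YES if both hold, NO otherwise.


Condition (i): r(k − 1) = 29·8 = 232; λ(v − 1) = 6·36 = 216. Match? NO.
Condition (ii): bk = 113·9 = 1017; vr = 37·29 = 1073. Match? NO.
Both conditions hold? NO.

NO


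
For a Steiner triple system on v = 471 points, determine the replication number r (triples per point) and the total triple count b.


An STS(v) is a 2-(v, 3, 1) BIBD: block size k = 3, λ = 1.
Replication: r(k − 1) = λ(v − 1) ⇒ r·2 = 471 − 1 = 470 ⇒ r = 235.
Block count: b = v(v − 1)/6 = 471·470/6 = 221370/6 = 36895.

r = 235, b = 36895.


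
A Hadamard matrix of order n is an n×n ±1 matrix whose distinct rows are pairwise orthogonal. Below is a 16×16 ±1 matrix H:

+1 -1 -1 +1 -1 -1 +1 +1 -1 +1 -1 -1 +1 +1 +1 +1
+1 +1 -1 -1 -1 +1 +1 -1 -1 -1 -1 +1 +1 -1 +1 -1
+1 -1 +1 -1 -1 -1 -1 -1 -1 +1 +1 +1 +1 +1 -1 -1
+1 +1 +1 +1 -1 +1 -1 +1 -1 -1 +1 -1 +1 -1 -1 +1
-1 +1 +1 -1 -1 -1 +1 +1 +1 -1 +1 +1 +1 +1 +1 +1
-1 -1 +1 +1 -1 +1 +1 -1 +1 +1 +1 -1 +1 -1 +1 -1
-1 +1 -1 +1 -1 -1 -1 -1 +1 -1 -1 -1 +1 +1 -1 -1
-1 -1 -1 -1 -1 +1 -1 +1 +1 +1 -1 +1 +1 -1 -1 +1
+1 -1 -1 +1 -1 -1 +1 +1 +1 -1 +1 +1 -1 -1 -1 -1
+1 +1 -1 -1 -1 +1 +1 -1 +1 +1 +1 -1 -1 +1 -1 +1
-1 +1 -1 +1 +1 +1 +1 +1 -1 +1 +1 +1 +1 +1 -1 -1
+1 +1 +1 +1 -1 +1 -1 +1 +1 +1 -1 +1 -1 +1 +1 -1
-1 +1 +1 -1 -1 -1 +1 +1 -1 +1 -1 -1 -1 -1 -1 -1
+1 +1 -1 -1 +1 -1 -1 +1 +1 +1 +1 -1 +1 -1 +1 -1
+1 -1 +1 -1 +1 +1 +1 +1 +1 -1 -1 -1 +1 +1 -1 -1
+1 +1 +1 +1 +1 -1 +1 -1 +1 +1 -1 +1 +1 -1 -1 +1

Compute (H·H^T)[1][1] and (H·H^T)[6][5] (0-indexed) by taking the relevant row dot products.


Row 1 of H: [1, 1, -1, -1, -1, 1, 1, -1, -1, -1, -1, 1, 1, -1, 1, -1].
Row 5 of H: [-1, -1, 1, 1, -1, 1, 1, -1, 1, 1, 1, -1, 1, -1, 1, -1].
Row 6 of H: [-1, 1, -1, 1, -1, -1, -1, -1, 1, -1, -1, -1, 1, 1, -1, -1].
(H·H^T)[1][1] = Σ_j H[1][j]·H[1][j] = (1)² + (1)² + (-1)² + (-1)² + (-1)² + (1)² + (1)² + (-1)² + (-1)² + (-1)² + (-1)² + (1)² + (1)² + (-1)² + (1)² + (-1)² = 1 + 1 + 1 + 1 + 1 + 1 + 1 + 1 + 1 + 1 + 1 + 1 + 1 + 1 + 1 + 1 = 16.
(H·H^T)[6][5] = Σ_j H[6][j]·H[5][j] = (-1)·(-1) + (1)·(-1) + (-1)·(1) + (1)·(1) + (-1)·(-1) + (-1)·(1) + (-1)·(1) + (-1)·(-1) + (1)·(1) + (-1)·(1) + (-1)·(1) + (-1)·(-1) + (1)·(1) + (1)·(-1) + (-1)·(1) + (-1)·(-1) = 1 + -1 + -1 + 1 + 1 + -1 + -1 + 1 + 1 + -1 + -1 + 1 + 1 + -1 + -1 + 1 = 0.
So rows 6 and 5 are orthogonal; the diagonal entry equals n = 16.

(1,1) entry = 16; (6,5) entry = 0.


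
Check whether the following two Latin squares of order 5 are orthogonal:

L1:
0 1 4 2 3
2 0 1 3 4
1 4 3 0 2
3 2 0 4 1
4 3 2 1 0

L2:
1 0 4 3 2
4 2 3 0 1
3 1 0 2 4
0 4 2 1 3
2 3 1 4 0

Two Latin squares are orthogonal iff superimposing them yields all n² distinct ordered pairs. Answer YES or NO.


Form the n² = 25 superimposed pairs (L1[i][j], L2[i][j]), row by row (rows and columns indexed from 0):
row 0: (0,1) (1,0) (4,4) (2,3) (3,2)
row 1: (2,4) (0,2) (1,3) (3,0) (4,1)
row 2: (1,3) (4,1) (3,0) (0,2) (2,4)
row 3: (3,0) (2,4) (0,2) (4,1) (1,3)
row 4: (4,2) (3,3) (2,1) (1,4) (0,0)
Orthogonality requires all 25 pairs distinct.
But the pair (1,3) repeats: cell (1,2) has L1 = 1, L2 = 3, and cell (2,0) has L1 = 1, L2 = 3.
A repeated pair means some other pair never occurs (only 15 distinct pairs out of 25), so the squares are not orthogonal.
Conclusion: NO.

NO


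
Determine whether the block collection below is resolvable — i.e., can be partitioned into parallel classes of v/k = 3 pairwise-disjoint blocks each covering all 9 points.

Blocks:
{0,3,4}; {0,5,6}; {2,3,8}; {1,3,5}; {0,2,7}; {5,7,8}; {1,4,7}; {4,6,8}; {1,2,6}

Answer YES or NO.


v = 9, block size k = 3, number of blocks = 9.
For resolvability, blocks must partition into parallel classes of size v/k = 3.
Total blocks must therefore be a multiple of 3: 9 = 3·3 + 0 ⇒ divisible ✓.
Greedy packing gives 3 candidate class(es). Each should be a full parallel class (size 3, covers all 9 points).
  Class 1 (3 blocks): {0,3,4}; {5,7,8}; {1,2,6}. Points covered: [0, 1, 2, 3, 4, 5, 6, 7, 8].
  Class 2 (3 blocks): {0,5,6}; {2,3,8}; {1,4,7}. Points covered: [0, 1, 2, 3, 4, 5, 6, 7, 8].
  Class 3 (3 blocks): {1,3,5}; {0,2,7}; {4,6,8}. Points covered: [0, 1, 2, 3, 4, 5, 6, 7, 8].
All classes full (size 3)? YES. All classes cover every point? YES.
Resolvable? YES.

YES


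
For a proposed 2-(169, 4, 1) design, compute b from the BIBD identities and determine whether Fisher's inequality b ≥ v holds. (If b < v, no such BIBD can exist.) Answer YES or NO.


b = λv(v − 1)/(k(k − 1)) = 1·169·168/(4·3) = 28392/12 = 2366.
Compare with v = 169: b ≥ v, so Fisher's inequality holds.

YES


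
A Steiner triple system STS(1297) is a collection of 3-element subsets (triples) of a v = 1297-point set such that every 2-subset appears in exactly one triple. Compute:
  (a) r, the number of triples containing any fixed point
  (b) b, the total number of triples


An STS(v) is a 2-(v, 3, 1) BIBD: block size k = 3, λ = 1.
Replication: r(k − 1) = λ(v − 1) ⇒ r·2 = 1297 − 1 = 1296 ⇒ r = 648.
Block count: b = v(v − 1)/6 = 1297·1296/6 = 1680912/6 = 280152.
(Check via bk = vr: 280152·3 = 840456 = 1297·648 = 840456 ✓.)

r = 648, b = 280152.


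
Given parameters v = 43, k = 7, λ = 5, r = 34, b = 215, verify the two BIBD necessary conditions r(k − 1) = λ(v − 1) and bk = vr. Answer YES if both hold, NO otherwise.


Condition (i): r(k − 1) = 34·6 = 204; λ(v − 1) = 5·42 = 210. Match? NO.
Condition (ii): bk = 215·7 = 1505; vr = 43·34 = 1462. Match? NO.
Both conditions hold? NO.

NO


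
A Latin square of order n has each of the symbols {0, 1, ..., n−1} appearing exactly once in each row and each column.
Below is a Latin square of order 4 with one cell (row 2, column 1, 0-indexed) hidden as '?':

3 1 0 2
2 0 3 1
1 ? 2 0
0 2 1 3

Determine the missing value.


Row 2 contains symbols [0, 1, 2] — missing [3].
Column 1 contains symbols [0, 1, 2] — missing [3].
The missing symbol must appear in both missing sets; intersection = [3].
Therefore the hidden value is 3.

Missing value = 3.


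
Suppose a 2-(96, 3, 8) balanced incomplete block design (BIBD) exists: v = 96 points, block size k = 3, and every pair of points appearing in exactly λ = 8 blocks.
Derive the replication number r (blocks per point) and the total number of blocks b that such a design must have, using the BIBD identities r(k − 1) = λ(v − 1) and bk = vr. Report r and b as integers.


Any 2-(v, k, λ) BIBD satisfies two necessary conditions:
  (i)  Each point sits in r blocks, and counting incidences through any fixed point gives r(k − 1) = λ(v − 1), so r = λ(v − 1)/(k − 1).
  (ii) Total incidences bk = vr, so b = vr/k.
Step 1: r = λ(v − 1)/(k − 1) = 8·(96 − 1)/(3 − 1) = 8·95/2 = 760/2 = 380.
Step 2: b = vr/k = 96·380/3 = 36480/3 = 12160.
Check integrality: r = 380 ∈ Z ✓, b = 12160 ∈ Z ✓.
(These identities are necessary conditions: they determine r and b for any design with these parameters, but do not by themselves prove that one exists.)

r = 380, b = 12160.


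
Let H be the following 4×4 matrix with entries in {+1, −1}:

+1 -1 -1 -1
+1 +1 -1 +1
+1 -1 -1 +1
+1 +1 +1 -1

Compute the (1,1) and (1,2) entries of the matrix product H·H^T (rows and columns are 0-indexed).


Row 1 of H: [1, 1, -1, 1].
Row 2 of H: [1, -1, -1, 1].
(H·H^T)[1][1] = Σ_j H[1][j]·H[1][j] = (1)² + (1)² + (-1)² + (1)² = 1 + 1 + 1 + 1 = 4.
(H·H^T)[1][2] = Σ_j H[1][j]·H[2][j] = (1)·(1) + (1)·(-1) + (-1)·(-1) + (1)·(1) = 1 + -1 + 1 + 1 = 2.
Rows 1 and 2 are not orthogonal (dot product = 2 ≠ 0), so H is not a Hadamard matrix.

(1,1) entry = 4; (1,2) entry = 2.


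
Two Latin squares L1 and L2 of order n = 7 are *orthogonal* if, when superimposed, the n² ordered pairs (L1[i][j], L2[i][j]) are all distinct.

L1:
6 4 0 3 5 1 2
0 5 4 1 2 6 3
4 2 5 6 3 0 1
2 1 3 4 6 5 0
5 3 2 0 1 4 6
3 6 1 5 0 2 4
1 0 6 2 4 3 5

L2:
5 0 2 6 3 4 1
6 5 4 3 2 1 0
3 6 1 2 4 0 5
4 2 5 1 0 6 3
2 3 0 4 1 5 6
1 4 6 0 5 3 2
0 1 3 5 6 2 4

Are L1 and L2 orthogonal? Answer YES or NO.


Form the n² = 49 superimposed pairs (L1[i][j], L2[i][j]), row by row (rows and columns indexed from 0):
row 0: (6,5) (4,0) (0,2) (3,6) (5,3) (1,4) (2,1)
row 1: (0,6) (5,5) (4,4) (1,3) (2,2) (6,1) (3,0)
row 2: (4,3) (2,6) (5,1) (6,2) (3,4) (0,0) (1,5)
row 3: (2,4) (1,2) (3,5) (4,1) (6,0) (5,6) (0,3)
row 4: (5,2) (3,3) (2,0) (0,4) (1,1) (4,5) (6,6)
row 5: (3,1) (6,4) (1,6) (5,0) (0,5) (2,3) (4,2)
row 6: (1,0) (0,1) (6,3) (2,5) (4,6) (3,2) (5,4)
Orthogonality requires all 49 pairs distinct.
Check by first coordinate: for each symbol s of L1, list the L2 entries in the n cells where L1 = s; they must all differ.
  L1 = 0: L2 entries (in reading order) 2, 6, 0, 3, 4, 5, 1 — all 7 distinct ✓
  L1 = 1: L2 entries (in reading order) 4, 3, 5, 2, 1, 6, 0 — all 7 distinct ✓
  L1 = 2: L2 entries (in reading order) 1, 2, 6, 4, 0, 3, 5 — all 7 distinct ✓
  L1 = 3: L2 entries (in reading order) 6, 0, 4, 5, 3, 1, 2 — all 7 distinct ✓
  L1 = 4: L2 entries (in reading order) 0, 4, 3, 1, 5, 2, 6 — all 7 distinct ✓
  L1 = 5: L2 entries (in reading order) 3, 5, 1, 6, 2, 0, 4 — all 7 distinct ✓
  L1 = 6: L2 entries (in reading order) 5, 1, 2, 0, 6, 4, 3 — all 7 distinct ✓
Every symbol of L1 meets every symbol of L2 exactly once, so all 49 pairs are distinct (49 of 49).
Conclusion: YES.

YES


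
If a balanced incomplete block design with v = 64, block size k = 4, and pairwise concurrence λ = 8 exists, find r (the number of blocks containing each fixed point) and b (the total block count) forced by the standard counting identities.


Any 2-(v, k, λ) BIBD satisfies two necessary conditions:
  (i)  Each point sits in r blocks, and counting incidences through any fixed point gives r(k − 1) = λ(v − 1), so r = λ(v − 1)/(k − 1).
  (ii) Total incidences bk = vr, so b = vr/k.
Step 1: r = λ(v − 1)/(k − 1) = 8·(64 − 1)/(4 − 1) = 8·63/3 = 504/3 = 168.
Step 2: b = vr/k = 64·168/4 = 10752/4 = 2688.
Check integrality: r = 168 ∈ Z ✓, b = 2688 ∈ Z ✓.
(These identities are necessary conditions: they determine r and b for any design with these parameters, but do not by themselves prove that one exists.)

r = 168, b = 2688.


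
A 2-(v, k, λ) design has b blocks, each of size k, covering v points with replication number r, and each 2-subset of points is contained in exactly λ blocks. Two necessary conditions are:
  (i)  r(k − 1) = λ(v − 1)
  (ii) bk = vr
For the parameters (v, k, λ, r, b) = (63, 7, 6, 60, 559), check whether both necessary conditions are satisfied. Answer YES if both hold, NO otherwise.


Condition (i): r(k − 1) = 60·6 = 360; λ(v − 1) = 6·62 = 372. Match? NO.
Condition (ii): bk = 559·7 = 3913; vr = 63·60 = 3780. Match? NO.
Both conditions hold? NO.

NO


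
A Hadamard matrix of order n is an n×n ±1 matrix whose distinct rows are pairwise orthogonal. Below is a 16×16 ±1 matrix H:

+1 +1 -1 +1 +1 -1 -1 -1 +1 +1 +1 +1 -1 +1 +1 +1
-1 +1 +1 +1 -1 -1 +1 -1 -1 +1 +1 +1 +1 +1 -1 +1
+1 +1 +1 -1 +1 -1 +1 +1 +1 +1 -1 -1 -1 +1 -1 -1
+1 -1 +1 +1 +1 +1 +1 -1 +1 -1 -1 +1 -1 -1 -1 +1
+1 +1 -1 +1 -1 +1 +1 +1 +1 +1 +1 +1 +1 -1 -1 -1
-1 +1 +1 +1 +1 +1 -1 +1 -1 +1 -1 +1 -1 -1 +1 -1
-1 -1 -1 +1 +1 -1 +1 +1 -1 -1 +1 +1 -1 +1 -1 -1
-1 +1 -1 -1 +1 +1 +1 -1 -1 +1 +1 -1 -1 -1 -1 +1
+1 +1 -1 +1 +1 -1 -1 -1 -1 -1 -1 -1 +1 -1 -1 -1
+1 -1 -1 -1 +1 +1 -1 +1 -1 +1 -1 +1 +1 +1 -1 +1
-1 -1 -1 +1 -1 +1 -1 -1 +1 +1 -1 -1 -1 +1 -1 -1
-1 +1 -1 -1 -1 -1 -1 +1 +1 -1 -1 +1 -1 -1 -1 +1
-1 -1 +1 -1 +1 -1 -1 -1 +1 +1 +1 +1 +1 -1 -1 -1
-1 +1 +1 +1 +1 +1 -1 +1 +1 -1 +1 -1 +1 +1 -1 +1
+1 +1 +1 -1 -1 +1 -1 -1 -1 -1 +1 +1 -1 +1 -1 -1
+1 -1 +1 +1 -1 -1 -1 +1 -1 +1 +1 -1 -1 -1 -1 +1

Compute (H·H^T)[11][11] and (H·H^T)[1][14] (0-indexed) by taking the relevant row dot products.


Row 1 of H: [-1, 1, 1, 1, -1, -1, 1, -1, -1, 1, 1, 1, 1, 1, -1, 1].
Row 11 of H: [-1, 1, -1, -1, -1, -1, -1, 1, 1, -1, -1, 1, -1, -1, -1, 1].
Row 14 of H: [1, 1, 1, -1, -1, 1, -1, -1, -1, -1, 1, 1, -1, 1, -1, -1].
(H·H^T)[11][11] = Σ_j H[11][j]·H[11][j] = (-1)² + (1)² + (-1)² + (-1)² + (-1)² + (-1)² + (-1)² + (1)² + (1)² + (-1)² + (-1)² + (1)² + (-1)² + (-1)² + (-1)² + (1)² = 1 + 1 + 1 + 1 + 1 + 1 + 1 + 1 + 1 + 1 + 1 + 1 + 1 + 1 + 1 + 1 = 16.
(H·H^T)[1][14] = Σ_j H[1][j]·H[14][j] = (-1)·(1) + (1)·(1) + (1)·(1) + (1)·(-1) + (-1)·(-1) + (-1)·(1) + (1)·(-1) + (-1)·(-1) + (-1)·(-1) + (1)·(-1) + (1)·(1) + (1)·(1) + (1)·(-1) + (1)·(1) + (-1)·(-1) + (1)·(-1) = -1 + 1 + 1 + -1 + 1 + -1 + -1 + 1 + 1 + -1 + 1 + 1 + -1 + 1 + 1 + -1 = 2.
Rows 1 and 14 are not orthogonal (dot product = 2 ≠ 0), so H is not a Hadamard matrix.

(11,11) entry = 16; (1,14) entry = 2.


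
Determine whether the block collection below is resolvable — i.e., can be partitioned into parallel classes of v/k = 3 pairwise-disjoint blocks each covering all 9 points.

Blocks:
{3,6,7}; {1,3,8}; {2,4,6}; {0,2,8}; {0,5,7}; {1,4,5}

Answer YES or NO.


v = 9, block size k = 3, number of blocks = 6.
For resolvability, blocks must partition into parallel classes of size v/k = 3.
Total blocks must therefore be a multiple of 3: 6 = 3·2 + 0 ⇒ divisible ✓.
Greedy packing gives 2 candidate class(es). Each should be a full parallel class (size 3, covers all 9 points).
  Class 1 (3 blocks): {3,6,7}; {0,2,8}; {1,4,5}. Points covered: [0, 1, 2, 3, 4, 5, 6, 7, 8].
  Class 2 (3 blocks): {1,3,8}; {2,4,6}; {0,5,7}. Points covered: [0, 1, 2, 3, 4, 5, 6, 7, 8].
All classes full (size 3)? YES. All classes cover every point? YES.
Resolvable? YES.

YES


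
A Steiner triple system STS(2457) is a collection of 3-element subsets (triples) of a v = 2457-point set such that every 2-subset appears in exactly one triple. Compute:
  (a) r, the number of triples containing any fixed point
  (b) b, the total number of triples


An STS(v) is a 2-(v, 3, 1) BIBD: block size k = 3, λ = 1.
Replication: r(k − 1) = λ(v − 1) ⇒ r·2 = 2457 − 1 = 2456 ⇒ r = 1228.
Block count: bk = vr ⇒ b·3 = 2457·1228 = 3017196 ⇒ b = 1005732.
(Check via b = v(v − 1)/6 = 2457·2456/6 = 6034392/6 = 1005732.)

r = 1228, b = 1005732.


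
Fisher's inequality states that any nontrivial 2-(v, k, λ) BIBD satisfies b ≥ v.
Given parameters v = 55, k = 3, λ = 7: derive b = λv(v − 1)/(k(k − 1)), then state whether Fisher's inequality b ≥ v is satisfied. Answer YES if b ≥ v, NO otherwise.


b = λv(v − 1)/(k(k − 1)) = 7·55·54/(3·2) = 20790/6 = 3465.
Compare with v = 55: b ≥ v, so Fisher's inequality holds.

YES


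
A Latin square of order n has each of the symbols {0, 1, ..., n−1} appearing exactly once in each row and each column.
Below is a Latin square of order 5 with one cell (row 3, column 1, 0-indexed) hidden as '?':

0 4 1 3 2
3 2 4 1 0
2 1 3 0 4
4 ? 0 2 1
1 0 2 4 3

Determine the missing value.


Row 3 contains symbols [0, 1, 2, 4] — missing [3].
Column 1 contains symbols [0, 1, 2, 4] — missing [3].
The missing symbol must appear in both missing sets; intersection = [3].
Therefore the hidden value is 3.

Missing value = 3.
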